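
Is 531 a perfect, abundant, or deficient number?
deficient

Proper divisors of 531: sum = 1 + 3 + 9 + 59 + 177 = 249
Since 249 < 531, 531 is deficient.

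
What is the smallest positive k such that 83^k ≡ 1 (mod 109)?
54

109 is prime, so ord(83) divides φ(109) = 108.
Divisors of 108: 1, 2, 3, 4, 6, 9, 12, 18, 27, 36, 54, 108.
Repeated squaring: 83^1 ≡ 83, 83^2 ≡ 22, 83^4 ≡ 48, 83^8 ≡ 15, 83^16 ≡ 7, 83^32 ≡ 49, 83^64 ≡ 3 (mod 109).
Test 83^d mod 109 for each divisor d in increasing order:
83^1 ≡ 83
83^2 ≡ 22
83^3 = 83^2·83^1 ≡ 82
83^4 ≡ 48
83^6 = 83^4·83^2 ≡ 75
83^9 = 83^8·83^1 ≡ 46
83^12 = 83^8·83^4 ≡ 66
83^18 = 83^16·83^2 ≡ 45
83^27 = 83^16·83^8·83^2·83^1 ≡ 108
83^36 = 83^32·83^4 ≡ 63
83^54 = 83^32·83^16·83^4·83^2 ≡ 1  ← first divisor giving 1
The order is 54.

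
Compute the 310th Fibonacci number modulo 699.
698

Matrix identity: Q^n = [[F_(n+1), F_n], [F_n, F_(n-1)]] with Q = [[1,1],[1,0]].
n = 310 = 100110110₂. Square-and-multiply, entries mod 699:
Q^1 = [[1,1],[1,0]]
Q^2 = (Q^1)² = [[2,1],[1,1]]
Q^4 = (Q^2)² = [[5,3],[3,2]]
Q^9 = (Q^4)²·Q = [[55,34],[34,21]]
Q^19 = (Q^9)²·Q = [[474,686],[686,487]]
Q^38 = (Q^19)² = [[466,89],[89,377]]
Q^77 = (Q^38)²·Q = [[233,698],[698,234]]
Q^155 = (Q^77)²·Q = [[0,467],[467,232]]
Q^310 = (Q^155)² = [[1,698],[698,2]]
F_310 mod 699 = Q^310[0][1] = 698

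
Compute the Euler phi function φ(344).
168

344 = 2^3 × 43
φ(n) = n × ∏(1 - 1/p) for each prime p dividing n
φ(344) = 344 × (1 - 1/2) × (1 - 1/43) = 168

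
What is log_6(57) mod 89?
28

Baby-step giant-step with step n = ⌈√89⌉ = 10.
Baby steps 6^j mod 89 (j:value) for j=0..9: 0:1, 1:6, 2:36, 3:38, 4:50, 5:33, 6:20, 7:31, 8:8, 9:48.
Giant-step multiplier: 6^(-10) ≡ 6^(88-10) = 6^78 ≡ 17 (mod 89).
Giant steps γ_i = 57·17^i mod 89: γ_0=57, γ_1=79, γ_2=8 (in table at j=8).
x = i·n + j = 2·10 + 8 = 28.
Check: 6^28 ≡ 57 (mod 89).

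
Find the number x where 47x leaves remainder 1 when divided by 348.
311

gcd(47, 348) = 1, so the inverse exists.
Extended Euclidean algorithm on (348, 47):
348 = 7 × 47 + 19  ⟹  19 = (1)·348 + (-7)·47
47 = 2 × 19 + 9  ⟹  9 = (-2)·348 + (15)·47
19 = 2 × 9 + 1  ⟹  1 = (5)·348 + (-37)·47
So (-37)·47 ≡ 1 (mod 348), i.e. 47^(-1) ≡ -37 ≡ 311 (mod 348).
Check: 47 × 311 = 14617 ≡ 1 (mod 348)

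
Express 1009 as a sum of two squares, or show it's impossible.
15² + 28² (a=15, b=28)

Factorization: 1009 = 1009
By Fermat: n is sum of two squares iff every prime p ≡ 3 (mod 4) appears to even power.
All primes ≡ 3 (mod 4) appear to even power.
Search a = 0, 1, 2, … for 1009 - a² a perfect square: first hit at a = 15: 1009 - 225 = 784 = 28².
1009 = 15² + 28² = 225 + 784 ✓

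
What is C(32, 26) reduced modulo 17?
7

Using Lucas' theorem:
Write n=32 and k=26 in base 17:
n in base 17: [1, 15]
k in base 17: [1, 9]
C(32,26) mod 17 = ∏ C(n_i, k_i) mod 17
Digit binomials (mod 17): C(1,1) = 1; C(15,9) = 5005 ≡ 7
Product: 1 × 7 = 7 ≡ 7 (mod 17)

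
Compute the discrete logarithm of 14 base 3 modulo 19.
13

Baby-step giant-step with step n = ⌈√19⌉ = 5.
Baby steps 3^j mod 19 (j:value) for j=0..4: 0:1, 1:3, 2:9, 3:8, 4:5.
Giant-step multiplier: 3^(-5) ≡ 3^(18-5) = 3^13 ≡ 14 (mod 19).
Giant steps γ_i = 14·14^i mod 19: γ_0=14, γ_1=6, γ_2=8 (in table at j=3).
x = i·n + j = 2·5 + 3 = 13.
Check: 3^13 ≡ 14 (mod 19).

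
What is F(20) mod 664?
125

Matrix identity: Q^n = [[F_(n+1), F_n], [F_n, F_(n-1)]] with Q = [[1,1],[1,0]].
n = 20 = 10100₂. Square-and-multiply, entries mod 664:
Q^1 = [[1,1],[1,0]]
Q^2 = (Q^1)² = [[2,1],[1,1]]
Q^5 = (Q^2)²·Q = [[8,5],[5,3]]
Q^10 = (Q^5)² = [[89,55],[55,34]]
Q^20 = (Q^10)² = [[322,125],[125,197]]
F_20 mod 664 = Q^20[0][1] = 125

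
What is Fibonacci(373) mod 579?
224

Matrix identity: Q^n = [[F_(n+1), F_n], [F_n, F_(n-1)]] with Q = [[1,1],[1,0]].
n = 373 = 101110101₂. Square-and-multiply, entries mod 579:
Q^1 = [[1,1],[1,0]]
Q^2 = (Q^1)² = [[2,1],[1,1]]
Q^5 = (Q^2)²·Q = [[8,5],[5,3]]
Q^11 = (Q^5)²·Q = [[144,89],[89,55]]
Q^23 = (Q^11)²·Q = [[48,286],[286,341]]
Q^46 = (Q^23)² = [[145,86],[86,59]]
Q^93 = (Q^46)²·Q = [[224,50],[50,174]]
Q^186 = (Q^93)² = [[566,214],[214,352]]
Q^373 = (Q^186)²·Q = [[395,224],[224,171]]
F_373 mod 579 = Q^373[0][1] = 224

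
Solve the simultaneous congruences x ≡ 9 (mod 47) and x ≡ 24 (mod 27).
996

Using Chinese Remainder Theorem:
M = 47 × 27 = 1269
M1 = 27, M2 = 47
y1 = 27^(-1) mod 47 = 7
y2 = 47^(-1) mod 27 = 23
x = (9×27×7 + 24×47×23) mod 1269 = 996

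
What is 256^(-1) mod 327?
175

gcd(256, 327) = 1, so the inverse exists.
Extended Euclidean algorithm on (327, 256):
327 = 1 × 256 + 71  ⟹  71 = (1)·327 + (-1)·256
256 = 3 × 71 + 43  ⟹  43 = (-3)·327 + (4)·256
71 = 1 × 43 + 28  ⟹  28 = (4)·327 + (-5)·256
43 = 1 × 28 + 15  ⟹  15 = (-7)·327 + (9)·256
28 = 1 × 15 + 13  ⟹  13 = (11)·327 + (-14)·256
15 = 1 × 13 + 2  ⟹  2 = (-18)·327 + (23)·256
13 = 6 × 2 + 1  ⟹  1 = (119)·327 + (-152)·256
So (-152)·256 ≡ 1 (mod 327), i.e. 256^(-1) ≡ -152 ≡ 175 (mod 327).
Check: 256 × 175 = 44800 ≡ 1 (mod 327)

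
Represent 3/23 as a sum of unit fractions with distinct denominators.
1/8 + 1/184

Greedy algorithm:
3/23: ceiling(23/3) = 8, use 1/8
1/184: ceiling(184/1) = 184, use 1/184
Result: 3/23 = 1/8 + 1/184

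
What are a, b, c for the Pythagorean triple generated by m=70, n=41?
(3219, 5740, 6581)

Euclid's formula: a = m² - n², b = 2mn, c = m² + n²
m = 70, n = 41
a = 70² - 41² = 4900 - 1681 = 3219
b = 2 × 70 × 41 = 5740
c = 70² + 41² = 4900 + 1681 = 6581
Verification: 3219² + 5740² = 10361961 + 32947600 = 43309561 = 6581² ✓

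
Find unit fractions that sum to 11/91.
1/9 + 1/103 + 1/16872 + 1/474423768

Greedy algorithm:
11/91: ceiling(91/11) = 9, use 1/9
8/819: ceiling(819/8) = 103, use 1/103
5/84357: ceiling(84357/5) = 16872, use 1/16872
1/474423768: ceiling(474423768/1) = 474423768, use 1/474423768
Result: 11/91 = 1/9 + 1/103 + 1/16872 + 1/474423768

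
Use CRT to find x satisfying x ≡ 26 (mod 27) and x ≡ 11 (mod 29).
620

Using Chinese Remainder Theorem:
M = 27 × 29 = 783
M1 = 29, M2 = 27
y1 = 29^(-1) mod 27 = 14
y2 = 27^(-1) mod 29 = 14
x = (26×29×14 + 11×27×14) mod 783 = 620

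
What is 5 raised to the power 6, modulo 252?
1

Repeated squaring. Binary of 6 = 110.
5^1 ≡ 5 (mod 252); 5^2 ≡ 25 (mod 252); 5^4 ≡ 121 (mod 252)
5^6 = 5^2 × 5^4 ≡ 1 (mod 252)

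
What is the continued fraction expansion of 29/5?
[5; 1, 4]

Euclidean algorithm steps:
29 = 5 × 5 + 4
5 = 1 × 4 + 1
4 = 4 × 1 + 0
Continued fraction: [5; 1, 4]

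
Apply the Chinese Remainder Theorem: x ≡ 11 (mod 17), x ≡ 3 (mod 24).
147

Using Chinese Remainder Theorem:
M = 17 × 24 = 408
M1 = 24, M2 = 17
y1 = 24^(-1) mod 17 = 5
y2 = 17^(-1) mod 24 = 17
x = (11×24×5 + 3×17×17) mod 408 = 147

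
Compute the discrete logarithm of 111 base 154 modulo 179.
167

Baby-step giant-step with step n = ⌈√179⌉ = 14.
Baby steps 154^j mod 179 (j:value) for j=0..13: 0:1, 1:154, 2:88, 3:127, 4:47, 5:78, 6:19, 7:62, 8:61, 9:86, 10:177, 11:50, 12:3, 13:104.
Giant-step multiplier: 154^(-14) ≡ 154^(178-14) = 154^164 ≡ 139 (mod 179).
Giant steps γ_i = 111·139^i mod 179: γ_0=111, γ_1=35, γ_2=32, γ_3=152, γ_4=6, γ_5=118, γ_6=113, γ_7=134, γ_8=10, γ_9=137, γ_10=69, γ_11=104 (in table at j=13).
x = i·n + j = 11·14 + 13 = 167.
Check: 154^167 ≡ 111 (mod 179).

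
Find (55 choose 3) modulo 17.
4

Using Lucas' theorem:
Write n=55 and k=3 in base 17:
n in base 17: [3, 4]
k in base 17: [0, 3]
C(55,3) mod 17 = ∏ C(n_i, k_i) mod 17
Digit binomials (mod 17): C(3,0) = 1; C(4,3) = 4
Product: 1 × 4 = 4 ≡ 4 (mod 17)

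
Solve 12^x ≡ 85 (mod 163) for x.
18

Baby-step giant-step with step n = ⌈√163⌉ = 13.
Baby steps 12^j mod 163 (j:value) for j=0..12: 0:1, 1:12, 2:144, 3:98, 4:35, 5:94, 6:150, 7:7, 8:84, 9:30, 10:34, 11:82, 12:6.
Giant-step multiplier: 12^(-13) ≡ 12^(162-13) = 12^149 ≡ 120 (mod 163).
Giant steps γ_i = 85·120^i mod 163: γ_0=85, γ_1=94 (in table at j=5).
x = i·n + j = 1·13 + 5 = 18.
Check: 12^18 ≡ 85 (mod 163).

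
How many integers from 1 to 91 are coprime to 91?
72

91 = 7 × 13
φ(n) = n × ∏(1 - 1/p) for each prime p dividing n
φ(91) = 91 × (1 - 1/7) × (1 - 1/13) = 72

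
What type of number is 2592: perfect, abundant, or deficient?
abundant

Proper divisors of 2592: sum = 1 + 2 + 3 + 4 + 6 + 8 + 9 + 12 + ... + 432 + 648 + 864 + 1296 (29 divisors) = 5031
Since 5031 > 2592, 2592 is abundant.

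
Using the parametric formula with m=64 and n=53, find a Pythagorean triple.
(1287, 6784, 6905)

Euclid's formula: a = m² - n², b = 2mn, c = m² + n²
m = 64, n = 53
a = 64² - 53² = 4096 - 2809 = 1287
b = 2 × 64 × 53 = 6784
c = 64² + 53² = 4096 + 2809 = 6905
Verification: 1287² + 6784² = 1656369 + 46022656 = 47679025 = 6905² ✓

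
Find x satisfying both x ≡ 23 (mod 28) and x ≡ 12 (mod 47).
247

Using Chinese Remainder Theorem:
M = 28 × 47 = 1316
M1 = 47, M2 = 28
y1 = 47^(-1) mod 28 = 3
y2 = 28^(-1) mod 47 = 42
x = (23×47×3 + 12×28×42) mod 1316 = 247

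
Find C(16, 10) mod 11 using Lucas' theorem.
0

Using Lucas' theorem:
Write n=16 and k=10 in base 11:
n in base 11: [1, 5]
k in base 11: [0, 10]
C(16,10) mod 11 = ∏ C(n_i, k_i) mod 11
Digit binomials (mod 11): C(1,0) = 1; C(5,10) = 0 (k_i > n_i)
Product: 1 × 0 = 0 ≡ 0 (mod 11)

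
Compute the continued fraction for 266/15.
[17; 1, 2, 1, 3]

Euclidean algorithm steps:
266 = 17 × 15 + 11
15 = 1 × 11 + 4
11 = 2 × 4 + 3
4 = 1 × 3 + 1
3 = 3 × 1 + 0
Continued fraction: [17; 1, 2, 1, 3]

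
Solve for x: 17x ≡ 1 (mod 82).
29

gcd(17, 82) = 1, so the inverse exists.
Extended Euclidean algorithm on (82, 17):
82 = 4 × 17 + 14  ⟹  14 = (1)·82 + (-4)·17
17 = 1 × 14 + 3  ⟹  3 = (-1)·82 + (5)·17
14 = 4 × 3 + 2  ⟹  2 = (5)·82 + (-24)·17
3 = 1 × 2 + 1  ⟹  1 = (-6)·82 + (29)·17
So (29)·17 ≡ 1 (mod 82), i.e. 17^(-1) ≡ 29 (mod 82).
Check: 17 × 29 = 493 ≡ 1 (mod 82)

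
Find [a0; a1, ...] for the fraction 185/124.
[1; 2, 30, 2]

Euclidean algorithm steps:
185 = 1 × 124 + 61
124 = 2 × 61 + 2
61 = 30 × 2 + 1
2 = 2 × 1 + 0
Continued fraction: [1; 2, 30, 2]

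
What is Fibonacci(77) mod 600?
557

Matrix identity: Q^n = [[F_(n+1), F_n], [F_n, F_(n-1)]] with Q = [[1,1],[1,0]].
n = 77 = 1001101₂. Square-and-multiply, entries mod 600:
Q^1 = [[1,1],[1,0]]
Q^2 = (Q^1)² = [[2,1],[1,1]]
Q^4 = (Q^2)² = [[5,3],[3,2]]
Q^9 = (Q^4)²·Q = [[55,34],[34,21]]
Q^19 = (Q^9)²·Q = [[165,581],[581,184]]
Q^38 = (Q^19)² = [[586,569],[569,17]]
Q^77 = (Q^38)²·Q = [[464,557],[557,507]]
F_77 mod 600 = Q^77[0][1] = 557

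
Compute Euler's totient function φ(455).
288

455 = 5 × 7 × 13
φ(n) = n × ∏(1 - 1/p) for each prime p dividing n
φ(455) = 455 × (1 - 1/5) × (1 - 1/7) × (1 - 1/13) = 288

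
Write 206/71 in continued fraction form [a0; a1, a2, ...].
[2; 1, 9, 7]

Euclidean algorithm steps:
206 = 2 × 71 + 64
71 = 1 × 64 + 7
64 = 9 × 7 + 1
7 = 7 × 1 + 0
Continued fraction: [2; 1, 9, 7]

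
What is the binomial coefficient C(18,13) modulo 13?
1

Using Lucas' theorem:
Write n=18 and k=13 in base 13:
n in base 13: [1, 5]
k in base 13: [1, 0]
C(18,13) mod 13 = ∏ C(n_i, k_i) mod 13
Digit binomials (mod 13): C(1,1) = 1; C(5,0) = 1
Product: 1 × 1 = 1 ≡ 1 (mod 13)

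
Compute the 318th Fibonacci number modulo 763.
755

Matrix identity: Q^n = [[F_(n+1), F_n], [F_n, F_(n-1)]] with Q = [[1,1],[1,0]].
n = 318 = 100111110₂. Square-and-multiply, entries mod 763:
Q^1 = [[1,1],[1,0]]
Q^2 = (Q^1)² = [[2,1],[1,1]]
Q^4 = (Q^2)² = [[5,3],[3,2]]
Q^9 = (Q^4)²·Q = [[55,34],[34,21]]
Q^19 = (Q^9)²·Q = [[661,366],[366,295]]
Q^39 = (Q^19)²·Q = [[595,153],[153,442]]
Q^79 = (Q^39)²·Q = [[469,512],[512,720]]
Q^159 = (Q^79)²·Q = [[546,652],[652,657]]
Q^318 = (Q^159)² = [[659,755],[755,667]]
F_318 mod 763 = Q^318[0][1] = 755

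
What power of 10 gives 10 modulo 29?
1

Baby-step giant-step with step n = ⌈√29⌉ = 6.
Baby steps 10^j mod 29 (j:value) for j=0..5: 0:1, 1:10, 2:13, 3:14, 4:24, 5:8.
h = 10 is already in the table at j=1, so x = 1.
Check: 10^1 ≡ 10 (mod 29).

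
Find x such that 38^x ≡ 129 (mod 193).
36

Baby-step giant-step with step n = ⌈√193⌉ = 14.
Baby steps 38^j mod 193 (j:value) for j=0..13: 0:1, 1:38, 2:93, 3:60, 4:157, 5:176, 6:126, 7:156, 8:138, 9:33, 10:96, 11:174, 12:50, 13:163.
Giant-step multiplier: 38^(-14) ≡ 38^(192-14) = 38^178 ≡ 118 (mod 193).
Giant steps γ_i = 129·118^i mod 193: γ_0=129, γ_1=168, γ_2=138 (in table at j=8).
x = i·n + j = 2·14 + 8 = 36.
Check: 38^36 ≡ 129 (mod 193).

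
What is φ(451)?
400

451 = 11 × 41
φ(n) = n × ∏(1 - 1/p) for each prime p dividing n
φ(451) = 451 × (1 - 1/11) × (1 - 1/41) = 400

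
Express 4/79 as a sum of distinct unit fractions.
1/20 + 1/1580

Greedy algorithm:
4/79: ceiling(79/4) = 20, use 1/20
1/1580: ceiling(1580/1) = 1580, use 1/1580
Result: 4/79 = 1/20 + 1/1580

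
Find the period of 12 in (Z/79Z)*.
26

79 is prime, so ord(12) divides φ(79) = 78.
Divisors of 78: 1, 2, 3, 6, 13, 26, 39, 78.
Repeated squaring: 12^1 ≡ 12, 12^2 ≡ 65, 12^4 ≡ 38, 12^8 ≡ 22, 12^16 ≡ 10, 12^32 ≡ 21, 12^64 ≡ 46 (mod 79).
Test 12^d mod 79 for each divisor d in increasing order:
12^1 ≡ 12
12^2 ≡ 65
12^3 = 12^2·12^1 ≡ 69
12^6 = 12^4·12^2 ≡ 21
12^13 = 12^8·12^4·12^1 ≡ 78
12^26 = 12^16·12^8·12^2 ≡ 1  ← first divisor giving 1
The order is 26.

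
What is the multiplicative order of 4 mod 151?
15

151 is prime, so ord(4) divides φ(151) = 150.
Divisors of 150: 1, 2, 3, 5, 6, 10, 15, 25, 30, 50, 75, 150.
Repeated squaring: 4^1 ≡ 4, 4^2 ≡ 16, 4^4 ≡ 105, 4^8 ≡ 2, 4^16 ≡ 4, 4^32 ≡ 16, 4^64 ≡ 105, 4^128 ≡ 2 (mod 151).
Test 4^d mod 151 for each divisor d in increasing order:
4^1 ≡ 4
4^2 ≡ 16
4^3 = 4^2·4^1 ≡ 64
4^5 = 4^4·4^1 ≡ 118
4^6 = 4^4·4^2 ≡ 19
4^10 = 4^8·4^2 ≡ 32
4^15 = 4^8·4^4·4^2·4^1 ≡ 1  ← first divisor giving 1
The order is 15.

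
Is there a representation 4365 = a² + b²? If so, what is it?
3² + 66² (a=3, b=66)

Factorization: 4365 = 3^2 × 5 × 97
By Fermat: n is sum of two squares iff every prime p ≡ 3 (mod 4) appears to even power.
All primes ≡ 3 (mod 4) appear to even power.
Search a = 0, 1, 2, … for 4365 - a² a perfect square: first hit at a = 3: 4365 - 9 = 4356 = 66².
4365 = 3² + 66² = 9 + 4356 ✓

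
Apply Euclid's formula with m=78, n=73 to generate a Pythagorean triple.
(755, 11388, 11413)

Euclid's formula: a = m² - n², b = 2mn, c = m² + n²
m = 78, n = 73
a = 78² - 73² = 6084 - 5329 = 755
b = 2 × 78 × 73 = 11388
c = 78² + 73² = 6084 + 5329 = 11413
Verification: 755² + 11388² = 570025 + 129686544 = 130256569 = 11413² ✓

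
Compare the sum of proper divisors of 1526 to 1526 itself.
deficient

Proper divisors of 1526: sum = 1 + 2 + 7 + 14 + 109 + 218 + 763 = 1114
Since 1114 < 1526, 1526 is deficient.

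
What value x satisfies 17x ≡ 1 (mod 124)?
73

gcd(17, 124) = 1, so the inverse exists.
Extended Euclidean algorithm on (124, 17):
124 = 7 × 17 + 5  ⟹  5 = (1)·124 + (-7)·17
17 = 3 × 5 + 2  ⟹  2 = (-3)·124 + (22)·17
5 = 2 × 2 + 1  ⟹  1 = (7)·124 + (-51)·17
So (-51)·17 ≡ 1 (mod 124), i.e. 17^(-1) ≡ -51 ≡ 73 (mod 124).
Check: 17 × 73 = 1241 ≡ 1 (mod 124)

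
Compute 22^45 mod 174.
34

Repeated squaring. Binary of 45 = 101101.
22^1 ≡ 22 (mod 174); 22^2 ≡ 136 (mod 174); 22^4 ≡ 52 (mod 174); 22^8 ≡ 94 (mod 174); 22^16 ≡ 136 (mod 174); 22^32 ≡ 52 (mod 174)
22^45 = 22^1 × 22^4 × 22^8 × 22^32 ≡ 34 (mod 174)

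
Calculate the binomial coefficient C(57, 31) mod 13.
6

Using Lucas' theorem:
Write n=57 and k=31 in base 13:
n in base 13: [4, 5]
k in base 13: [2, 5]
C(57,31) mod 13 = ∏ C(n_i, k_i) mod 13
Digit binomials (mod 13): C(4,2) = 6; C(5,5) = 1
Product: 6 × 1 = 6 ≡ 6 (mod 13)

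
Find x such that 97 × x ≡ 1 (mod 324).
157

gcd(97, 324) = 1, so the inverse exists.
Extended Euclidean algorithm on (324, 97):
324 = 3 × 97 + 33  ⟹  33 = (1)·324 + (-3)·97
97 = 2 × 33 + 31  ⟹  31 = (-2)·324 + (7)·97
33 = 1 × 31 + 2  ⟹  2 = (3)·324 + (-10)·97
31 = 15 × 2 + 1  ⟹  1 = (-47)·324 + (157)·97
So (157)·97 ≡ 1 (mod 324), i.e. 97^(-1) ≡ 157 (mod 324).
Check: 97 × 157 = 15229 ≡ 1 (mod 324)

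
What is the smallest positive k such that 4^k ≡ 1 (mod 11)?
5

11 is prime, so ord(4) divides φ(11) = 10.
Divisors of 10: 1, 2, 5, 10.
Repeated squaring: 4^1 ≡ 4, 4^2 ≡ 5, 4^4 ≡ 3, 4^8 ≡ 9 (mod 11).
Test 4^d mod 11 for each divisor d in increasing order:
4^1 ≡ 4
4^2 ≡ 5
4^5 = 4^4·4^1 ≡ 1  ← first divisor giving 1
The order is 5.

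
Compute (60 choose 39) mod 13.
4

Using Lucas' theorem:
Write n=60 and k=39 in base 13:
n in base 13: [4, 8]
k in base 13: [3, 0]
C(60,39) mod 13 = ∏ C(n_i, k_i) mod 13
Digit binomials (mod 13): C(4,3) = 4; C(8,0) = 1
Product: 4 × 1 = 4 ≡ 4 (mod 13)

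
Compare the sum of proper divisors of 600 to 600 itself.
abundant

Proper divisors of 600: sum = 1 + 2 + 3 + 4 + 5 + 6 + 8 + 10 + ... + 120 + 150 + 200 + 300 (23 divisors) = 1260
Since 1260 > 600, 600 is abundant.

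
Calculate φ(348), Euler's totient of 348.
112

348 = 2^2 × 3 × 29
φ(n) = n × ∏(1 - 1/p) for each prime p dividing n
φ(348) = 348 × (1 - 1/2) × (1 - 1/3) × (1 - 1/29) = 112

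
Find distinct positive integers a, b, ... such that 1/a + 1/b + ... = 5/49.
1/10 + 1/490

Greedy algorithm:
5/49: ceiling(49/5) = 10, use 1/10
1/490: ceiling(490/1) = 490, use 1/490
Result: 5/49 = 1/10 + 1/490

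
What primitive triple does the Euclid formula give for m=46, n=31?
(1155, 2852, 3077)

Euclid's formula: a = m² - n², b = 2mn, c = m² + n²
m = 46, n = 31
a = 46² - 31² = 2116 - 961 = 1155
b = 2 × 46 × 31 = 2852
c = 46² + 31² = 2116 + 961 = 3077
Verification: 1155² + 2852² = 1334025 + 8133904 = 9467929 = 3077² ✓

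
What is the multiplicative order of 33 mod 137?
136

137 is prime, so ord(33) divides φ(137) = 136.
Divisors of 136: 1, 2, 4, 8, 17, 34, 68, 136.
Repeated squaring: 33^1 ≡ 33, 33^2 ≡ 130, 33^4 ≡ 49, 33^8 ≡ 72, 33^16 ≡ 115, 33^32 ≡ 73, 33^64 ≡ 123, 33^128 ≡ 59 (mod 137).
Test 33^d mod 137 for each divisor d in increasing order:
33^1 ≡ 33
33^2 ≡ 130
33^4 ≡ 49
33^8 ≡ 72
33^17 = 33^16·33^1 ≡ 96
33^34 = 33^32·33^2 ≡ 37
33^68 = 33^64·33^4 ≡ 136
33^136 = 33^128·33^8 ≡ 1  ← first divisor giving 1
The order is 136.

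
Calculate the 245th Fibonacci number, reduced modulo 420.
5

Matrix identity: Q^n = [[F_(n+1), F_n], [F_n, F_(n-1)]] with Q = [[1,1],[1,0]].
n = 245 = 11110101₂. Square-and-multiply, entries mod 420:
Q^1 = [[1,1],[1,0]]
Q^3 = (Q^1)²·Q = [[3,2],[2,1]]
Q^7 = (Q^3)²·Q = [[21,13],[13,8]]
Q^15 = (Q^7)²·Q = [[147,190],[190,377]]
Q^30 = (Q^15)² = [[169,20],[20,149]]
Q^61 = (Q^30)²·Q = [[41,401],[401,60]]
Q^122 = (Q^61)² = [[362,181],[181,181]]
Q^245 = (Q^122)²·Q = [[8,5],[5,3]]
F_245 mod 420 = Q^245[0][1] = 5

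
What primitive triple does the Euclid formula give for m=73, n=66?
(973, 9636, 9685)

Euclid's formula: a = m² - n², b = 2mn, c = m² + n²
m = 73, n = 66
a = 73² - 66² = 5329 - 4356 = 973
b = 2 × 73 × 66 = 9636
c = 73² + 66² = 5329 + 4356 = 9685
Verification: 973² + 9636² = 946729 + 92852496 = 93799225 = 9685² ✓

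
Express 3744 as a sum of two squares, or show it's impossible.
12² + 60² (a=12, b=60)

Factorization: 3744 = 2^5 × 3^2 × 13
By Fermat: n is sum of two squares iff every prime p ≡ 3 (mod 4) appears to even power.
All primes ≡ 3 (mod 4) appear to even power.
Search a = 0, 1, 2, … for 3744 - a² a perfect square: first hit at a = 12: 3744 - 144 = 3600 = 60².
3744 = 12² + 60² = 144 + 3600 ✓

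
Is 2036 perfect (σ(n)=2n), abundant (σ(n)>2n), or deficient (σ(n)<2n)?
deficient

Proper divisors of 2036: sum = 1 + 2 + 4 + 509 + 1018 = 1534
Since 1534 < 2036, 2036 is deficient.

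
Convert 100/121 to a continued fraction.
[0; 1, 4, 1, 3, 5]

Euclidean algorithm steps:
100 = 0 × 121 + 100
121 = 1 × 100 + 21
100 = 4 × 21 + 16
21 = 1 × 16 + 5
16 = 3 × 5 + 1
5 = 5 × 1 + 0
Continued fraction: [0; 1, 4, 1, 3, 5]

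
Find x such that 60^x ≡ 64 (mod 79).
30

Baby-step giant-step with step n = ⌈√79⌉ = 9.
Baby steps 60^j mod 79 (j:value) for j=0..8: 0:1, 1:60, 2:45, 3:14, 4:50, 5:77, 6:38, 7:68, 8:51.
Giant-step multiplier: 60^(-9) ≡ 60^(78-9) = 60^69 ≡ 15 (mod 79).
Giant steps γ_i = 64·15^i mod 79: γ_0=64, γ_1=12, γ_2=22, γ_3=14 (in table at j=3).
x = i·n + j = 3·9 + 3 = 30.
Check: 60^30 ≡ 64 (mod 79).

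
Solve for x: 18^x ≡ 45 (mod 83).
73

Baby-step giant-step with step n = ⌈√83⌉ = 10.
Baby steps 18^j mod 83 (j:value) for j=0..9: 0:1, 1:18, 2:75, 3:22, 4:64, 5:73, 6:69, 7:80, 8:29, 9:24.
Giant-step multiplier: 18^(-10) ≡ 18^(82-10) = 18^72 ≡ 44 (mod 83).
Giant steps γ_i = 45·44^i mod 83: γ_0=45, γ_1=71, γ_2=53, γ_3=8, γ_4=20, γ_5=50, γ_6=42, γ_7=22 (in table at j=3).
x = i·n + j = 7·10 + 3 = 73.
Check: 18^73 ≡ 45 (mod 83).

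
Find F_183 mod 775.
622

Matrix identity: Q^n = [[F_(n+1), F_n], [F_n, F_(n-1)]] with Q = [[1,1],[1,0]].
n = 183 = 10110111₂. Square-and-multiply, entries mod 775:
Q^1 = [[1,1],[1,0]]
Q^2 = (Q^1)² = [[2,1],[1,1]]
Q^5 = (Q^2)²·Q = [[8,5],[5,3]]
Q^11 = (Q^5)²·Q = [[144,89],[89,55]]
Q^22 = (Q^11)² = [[757,661],[661,96]]
Q^45 = (Q^22)²·Q = [[553,145],[145,408]]
Q^91 = (Q^45)²·Q = [[404,559],[559,620]]
Q^183 = (Q^91)²·Q = [[313,622],[622,466]]
F_183 mod 775 = Q^183[0][1] = 622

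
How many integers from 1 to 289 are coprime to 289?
272

289 = 17^2
φ(n) = n × ∏(1 - 1/p) for each prime p dividing n
φ(289) = 289 × (1 - 1/17) = 272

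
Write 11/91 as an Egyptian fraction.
1/9 + 1/103 + 1/16872 + 1/474423768

Greedy algorithm:
11/91: ceiling(91/11) = 9, use 1/9
8/819: ceiling(819/8) = 103, use 1/103
5/84357: ceiling(84357/5) = 16872, use 1/16872
1/474423768: ceiling(474423768/1) = 474423768, use 1/474423768
Result: 11/91 = 1/9 + 1/103 + 1/16872 + 1/474423768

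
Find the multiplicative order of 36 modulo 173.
43

173 is prime, so ord(36) divides φ(173) = 172.
Divisors of 172: 1, 2, 4, 43, 86, 172.
Repeated squaring: 36^1 ≡ 36, 36^2 ≡ 85, 36^4 ≡ 132, 36^8 ≡ 124, 36^16 ≡ 152, 36^32 ≡ 95, 36^64 ≡ 29, 36^128 ≡ 149 (mod 173).
Test 36^d mod 173 for each divisor d in increasing order:
36^1 ≡ 36
36^2 ≡ 85
36^4 ≡ 132
36^43 = 36^32·36^8·36^2·36^1 ≡ 1  ← first divisor giving 1
The order is 43.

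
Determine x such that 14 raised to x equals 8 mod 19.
3

Baby-step giant-step with step n = ⌈√19⌉ = 5.
Baby steps 14^j mod 19 (j:value) for j=0..4: 0:1, 1:14, 2:6, 3:8, 4:17.
h = 8 is already in the table at j=3, so x = 3.
Check: 14^3 ≡ 8 (mod 19).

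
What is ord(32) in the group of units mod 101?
20

101 is prime, so ord(32) divides φ(101) = 100.
Divisors of 100: 1, 2, 4, 5, 10, 20, 25, 50, 100.
Repeated squaring: 32^1 ≡ 32, 32^2 ≡ 14, 32^4 ≡ 95, 32^8 ≡ 36, 32^16 ≡ 84, 32^32 ≡ 87, 32^64 ≡ 95 (mod 101).
Test 32^d mod 101 for each divisor d in increasing order:
32^1 ≡ 32
32^2 ≡ 14
32^4 ≡ 95
32^5 = 32^4·32^1 ≡ 10
32^10 = 32^8·32^2 ≡ 100
32^20 = 32^16·32^4 ≡ 1  ← first divisor giving 1
The order is 20.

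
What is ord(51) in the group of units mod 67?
66

67 is prime, so ord(51) divides φ(67) = 66.
Divisors of 66: 1, 2, 3, 6, 11, 22, 33, 66.
Repeated squaring: 51^1 ≡ 51, 51^2 ≡ 55, 51^4 ≡ 10, 51^8 ≡ 33, 51^16 ≡ 17, 51^32 ≡ 21, 51^64 ≡ 39 (mod 67).
Test 51^d mod 67 for each divisor d in increasing order:
51^1 ≡ 51
51^2 ≡ 55
51^3 = 51^2·51^1 ≡ 58
51^6 = 51^4·51^2 ≡ 14
51^11 = 51^8·51^2·51^1 ≡ 38
51^22 = 51^16·51^4·51^2 ≡ 37
51^33 = 51^32·51^1 ≡ 66
51^66 = 51^64·51^2 ≡ 1  ← first divisor giving 1
The order is 66.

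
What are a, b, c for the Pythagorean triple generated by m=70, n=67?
(411, 9380, 9389)

Euclid's formula: a = m² - n², b = 2mn, c = m² + n²
m = 70, n = 67
a = 70² - 67² = 4900 - 4489 = 411
b = 2 × 70 × 67 = 9380
c = 70² + 67² = 4900 + 4489 = 9389
Verification: 411² + 9380² = 168921 + 87984400 = 88153321 = 9389² ✓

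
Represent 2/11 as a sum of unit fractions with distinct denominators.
1/6 + 1/66

Greedy algorithm:
2/11: ceiling(11/2) = 6, use 1/6
1/66: ceiling(66/1) = 66, use 1/66
Result: 2/11 = 1/6 + 1/66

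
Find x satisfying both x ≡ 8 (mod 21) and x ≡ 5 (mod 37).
449

Using Chinese Remainder Theorem:
M = 21 × 37 = 777
M1 = 37, M2 = 21
y1 = 37^(-1) mod 21 = 4
y2 = 21^(-1) mod 37 = 30
x = (8×37×4 + 5×21×30) mod 777 = 449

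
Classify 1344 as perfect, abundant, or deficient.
abundant

Proper divisors of 1344: sum = 1 + 2 + 3 + 4 + 6 + 7 + 8 + 12 + ... + 224 + 336 + 448 + 672 (27 divisors) = 2720
Since 2720 > 1344, 1344 is abundant.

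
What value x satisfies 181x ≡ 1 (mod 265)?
41

gcd(181, 265) = 1, so the inverse exists.
Extended Euclidean algorithm on (265, 181):
265 = 1 × 181 + 84  ⟹  84 = (1)·265 + (-1)·181
181 = 2 × 84 + 13  ⟹  13 = (-2)·265 + (3)·181
84 = 6 × 13 + 6  ⟹  6 = (13)·265 + (-19)·181
13 = 2 × 6 + 1  ⟹  1 = (-28)·265 + (41)·181
So (41)·181 ≡ 1 (mod 265), i.e. 181^(-1) ≡ 41 (mod 265).
Check: 181 × 41 = 7421 ≡ 1 (mod 265)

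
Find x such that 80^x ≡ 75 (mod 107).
24

Baby-step giant-step with step n = ⌈√107⌉ = 11.
Baby steps 80^j mod 107 (j:value) for j=0..10: 0:1, 1:80, 2:87, 3:5, 4:79, 5:7, 6:25, 7:74, 8:35, 9:18, 10:49.
Giant-step multiplier: 80^(-11) ≡ 80^(106-11) = 80^95 ≡ 96 (mod 107).
Giant steps γ_i = 75·96^i mod 107: γ_0=75, γ_1=31, γ_2=87 (in table at j=2).
x = i·n + j = 2·11 + 2 = 24.
Check: 80^24 ≡ 75 (mod 107).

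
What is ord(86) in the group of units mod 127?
126

127 is prime, so ord(86) divides φ(127) = 126.
Divisors of 126: 1, 2, 3, 6, 7, 9, 14, 18, 21, 42, 63, 126.
Repeated squaring: 86^1 ≡ 86, 86^2 ≡ 30, 86^4 ≡ 11, 86^8 ≡ 121, 86^16 ≡ 36, 86^32 ≡ 26, 86^64 ≡ 41 (mod 127).
Test 86^d mod 127 for each divisor d in increasing order:
86^1 ≡ 86
86^2 ≡ 30
86^3 = 86^2·86^1 ≡ 40
86^6 = 86^4·86^2 ≡ 76
86^7 = 86^4·86^2·86^1 ≡ 59
86^9 = 86^8·86^1 ≡ 119
86^14 = 86^8·86^4·86^2 ≡ 52
86^18 = 86^16·86^2 ≡ 64
86^21 = 86^16·86^4·86^1 ≡ 20
86^42 = 86^32·86^8·86^2 ≡ 19
86^63 = 86^32·86^16·86^8·86^4·86^2·86^1 ≡ 126
86^126 = 86^64·86^32·86^16·86^8·86^4·86^2 ≡ 1  ← first divisor giving 1
The order is 126.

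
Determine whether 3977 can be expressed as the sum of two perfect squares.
16² + 61² (a=16, b=61)

Factorization: 3977 = 41 × 97
By Fermat: n is sum of two squares iff every prime p ≡ 3 (mod 4) appears to even power.
All primes ≡ 3 (mod 4) appear to even power.
Search a = 0, 1, 2, … for 3977 - a² a perfect square: first hit at a = 16: 3977 - 256 = 3721 = 61².
3977 = 16² + 61² = 256 + 3721 ✓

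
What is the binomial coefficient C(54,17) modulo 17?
3

Using Lucas' theorem:
Write n=54 and k=17 in base 17:
n in base 17: [3, 3]
k in base 17: [1, 0]
C(54,17) mod 17 = ∏ C(n_i, k_i) mod 17
Digit binomials (mod 17): C(3,1) = 3; C(3,0) = 1
Product: 3 × 1 = 3 ≡ 3 (mod 17)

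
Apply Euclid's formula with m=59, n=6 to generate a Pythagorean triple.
(3445, 708, 3517)

Euclid's formula: a = m² - n², b = 2mn, c = m² + n²
m = 59, n = 6
a = 59² - 6² = 3481 - 36 = 3445
b = 2 × 59 × 6 = 708
c = 59² + 6² = 3481 + 36 = 3517
Verification: 3445² + 708² = 11868025 + 501264 = 12369289 = 3517² ✓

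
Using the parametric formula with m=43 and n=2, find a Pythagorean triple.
(1845, 172, 1853)

Euclid's formula: a = m² - n², b = 2mn, c = m² + n²
m = 43, n = 2
a = 43² - 2² = 1849 - 4 = 1845
b = 2 × 43 × 2 = 172
c = 43² + 2² = 1849 + 4 = 1853
Verification: 1845² + 172² = 3404025 + 29584 = 3433609 = 1853² ✓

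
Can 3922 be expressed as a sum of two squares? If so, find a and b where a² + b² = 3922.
21² + 59² (a=21, b=59)

Factorization: 3922 = 2 × 37 × 53
By Fermat: n is sum of two squares iff every prime p ≡ 3 (mod 4) appears to even power.
All primes ≡ 3 (mod 4) appear to even power.
Search a = 0, 1, 2, … for 3922 - a² a perfect square: first hit at a = 21: 3922 - 441 = 3481 = 59².
3922 = 21² + 59² = 441 + 3481 ✓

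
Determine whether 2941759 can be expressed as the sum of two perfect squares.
Not possible

Factorization: 2941759 = 37 × 43^3
By Fermat: n is sum of two squares iff every prime p ≡ 3 (mod 4) appears to even power.
Prime(s) ≡ 3 (mod 4) with odd exponent: [(43, 3)]
Therefore 2941759 cannot be expressed as a² + b².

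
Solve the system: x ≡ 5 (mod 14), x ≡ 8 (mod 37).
341

Using Chinese Remainder Theorem:
M = 14 × 37 = 518
M1 = 37, M2 = 14
y1 = 37^(-1) mod 14 = 11
y2 = 14^(-1) mod 37 = 8
x = (5×37×11 + 8×14×8) mod 518 = 341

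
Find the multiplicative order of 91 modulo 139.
23

139 is prime, so ord(91) divides φ(139) = 138.
Divisors of 138: 1, 2, 3, 6, 23, 46, 69, 138.
Repeated squaring: 91^1 ≡ 91, 91^2 ≡ 80, 91^4 ≡ 6, 91^8 ≡ 36, 91^16 ≡ 45, 91^32 ≡ 79, 91^64 ≡ 125, 91^128 ≡ 57 (mod 139).
Test 91^d mod 139 for each divisor d in increasing order:
91^1 ≡ 91
91^2 ≡ 80
91^3 = 91^2·91^1 ≡ 52
91^6 = 91^4·91^2 ≡ 63
91^23 = 91^16·91^4·91^2·91^1 ≡ 1  ← first divisor giving 1
The order is 23.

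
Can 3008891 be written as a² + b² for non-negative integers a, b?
Not possible

Factorization: 3008891 = 31^3 × 101
By Fermat: n is sum of two squares iff every prime p ≡ 3 (mod 4) appears to even power.
Prime(s) ≡ 3 (mod 4) with odd exponent: [(31, 3)]
Therefore 3008891 cannot be expressed as a² + b².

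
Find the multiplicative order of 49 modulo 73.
12

73 is prime, so ord(49) divides φ(73) = 72.
Divisors of 72: 1, 2, 3, 4, 6, 8, 9, 12, 18, 24, 36, 72.
Repeated squaring: 49^1 ≡ 49, 49^2 ≡ 65, 49^4 ≡ 64, 49^8 ≡ 8, 49^16 ≡ 64, 49^32 ≡ 8, 49^64 ≡ 64 (mod 73).
Test 49^d mod 73 for each divisor d in increasing order:
49^1 ≡ 49
49^2 ≡ 65
49^3 = 49^2·49^1 ≡ 46
49^4 ≡ 64
49^6 = 49^4·49^2 ≡ 72
49^8 ≡ 8
49^9 = 49^8·49^1 ≡ 27
49^12 = 49^8·49^4 ≡ 1  ← first divisor giving 1
The order is 12.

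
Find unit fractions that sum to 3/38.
1/13 + 1/494

Greedy algorithm:
3/38: ceiling(38/3) = 13, use 1/13
1/494: ceiling(494/1) = 494, use 1/494
Result: 3/38 = 1/13 + 1/494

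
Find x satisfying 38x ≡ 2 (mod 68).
x ≡ 9 (mod 34)

gcd(38, 68) = 2, which divides 2, so solutions exist.
Divide through by 2: 19x ≡ 1 (mod 34).
Find 19^(-1) mod 34 by the extended Euclidean algorithm:
34 = 1 × 19 + 15  ⟹  15 = (1)·34 + (-1)·19
19 = 1 × 15 + 4  ⟹  4 = (-1)·34 + (2)·19
15 = 3 × 4 + 3  ⟹  3 = (4)·34 + (-7)·19
4 = 1 × 3 + 1  ⟹  1 = (-5)·34 + (9)·19
So (9)·19 ≡ 1 (mod 34), i.e. 19^(-1) ≡ 9 (mod 34).
x ≡ 9 × 1 = 9 ≡ 9 (mod 34).
Check: 38 × 9 = 342 ≡ 2 (mod 68).
x ≡ 9 (mod 34), giving 2 solutions mod 68.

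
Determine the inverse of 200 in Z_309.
17

gcd(200, 309) = 1, so the inverse exists.
Extended Euclidean algorithm on (309, 200):
309 = 1 × 200 + 109  ⟹  109 = (1)·309 + (-1)·200
200 = 1 × 109 + 91  ⟹  91 = (-1)·309 + (2)·200
109 = 1 × 91 + 18  ⟹  18 = (2)·309 + (-3)·200
91 = 5 × 18 + 1  ⟹  1 = (-11)·309 + (17)·200
So (17)·200 ≡ 1 (mod 309), i.e. 200^(-1) ≡ 17 (mod 309).
Check: 200 × 17 = 3400 ≡ 1 (mod 309)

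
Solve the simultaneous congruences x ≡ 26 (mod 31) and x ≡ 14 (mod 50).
1514

Using Chinese Remainder Theorem:
M = 31 × 50 = 1550
M1 = 50, M2 = 31
y1 = 50^(-1) mod 31 = 18
y2 = 31^(-1) mod 50 = 21
x = (26×50×18 + 14×31×21) mod 1550 = 1514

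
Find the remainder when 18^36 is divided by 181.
125

Repeated squaring. Binary of 36 = 100100.
18^1 ≡ 18 (mod 181); 18^2 ≡ 143 (mod 181); 18^4 ≡ 177 (mod 181); 18^8 ≡ 16 (mod 181); 18^16 ≡ 75 (mod 181); 18^32 ≡ 14 (mod 181)
18^36 = 18^4 × 18^32 ≡ 125 (mod 181)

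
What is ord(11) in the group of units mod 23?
22

23 is prime, so ord(11) divides φ(23) = 22.
Divisors of 22: 1, 2, 11, 22.
Repeated squaring: 11^1 ≡ 11, 11^2 ≡ 6, 11^4 ≡ 13, 11^8 ≡ 8, 11^16 ≡ 18 (mod 23).
Test 11^d mod 23 for each divisor d in increasing order:
11^1 ≡ 11
11^2 ≡ 6
11^11 = 11^8·11^2·11^1 ≡ 22
11^22 = 11^16·11^4·11^2 ≡ 1  ← first divisor giving 1
The order is 22.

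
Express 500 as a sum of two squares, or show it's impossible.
4² + 22² (a=4, b=22)

Factorization: 500 = 2^2 × 5^3
By Fermat: n is sum of two squares iff every prime p ≡ 3 (mod 4) appears to even power.
All primes ≡ 3 (mod 4) appear to even power.
Search a = 0, 1, 2, … for 500 - a² a perfect square: first hit at a = 4: 500 - 16 = 484 = 22².
500 = 4² + 22² = 16 + 484 ✓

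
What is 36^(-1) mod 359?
10

gcd(36, 359) = 1, so the inverse exists.
Extended Euclidean algorithm on (359, 36):
359 = 9 × 36 + 35  ⟹  35 = (1)·359 + (-9)·36
36 = 1 × 35 + 1  ⟹  1 = (-1)·359 + (10)·36
So (10)·36 ≡ 1 (mod 359), i.e. 36^(-1) ≡ 10 (mod 359).
Check: 36 × 10 = 360 ≡ 1 (mod 359)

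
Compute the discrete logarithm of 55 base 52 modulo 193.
56

Baby-step giant-step with step n = ⌈√193⌉ = 14.
Baby steps 52^j mod 193 (j:value) for j=0..13: 0:1, 1:52, 2:2, 3:104, 4:4, 5:15, 6:8, 7:30, 8:16, 9:60, 10:32, 11:120, 12:64, 13:47.
Giant-step multiplier: 52^(-14) ≡ 52^(192-14) = 52^178 ≡ 95 (mod 193).
Giant steps γ_i = 55·95^i mod 193: γ_0=55, γ_1=14, γ_2=172, γ_3=128, γ_4=1 (in table at j=0).
x = i·n + j = 4·14 + 0 = 56.
Check: 52^56 ≡ 55 (mod 193).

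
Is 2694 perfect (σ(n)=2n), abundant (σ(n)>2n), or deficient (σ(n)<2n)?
abundant

Proper divisors of 2694: sum = 1 + 2 + 3 + 6 + 449 + 898 + 1347 = 2706
Since 2706 > 2694, 2694 is abundant.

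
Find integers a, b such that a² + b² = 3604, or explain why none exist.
2² + 60² (a=2, b=60)

Factorization: 3604 = 2^2 × 17 × 53
By Fermat: n is sum of two squares iff every prime p ≡ 3 (mod 4) appears to even power.
All primes ≡ 3 (mod 4) appear to even power.
Search a = 0, 1, 2, … for 3604 - a² a perfect square: first hit at a = 2: 3604 - 4 = 3600 = 60².
3604 = 2² + 60² = 4 + 3600 ✓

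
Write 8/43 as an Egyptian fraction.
1/6 + 1/52 + 1/6708

Greedy algorithm:
8/43: ceiling(43/8) = 6, use 1/6
5/258: ceiling(258/5) = 52, use 1/52
1/6708: ceiling(6708/1) = 6708, use 1/6708
Result: 8/43 = 1/6 + 1/52 + 1/6708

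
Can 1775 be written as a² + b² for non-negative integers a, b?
Not possible

Factorization: 1775 = 5^2 × 71
By Fermat: n is sum of two squares iff every prime p ≡ 3 (mod 4) appears to even power.
Prime(s) ≡ 3 (mod 4) with odd exponent: [(71, 1)]
Therefore 1775 cannot be expressed as a² + b².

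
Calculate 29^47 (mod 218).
87

Repeated squaring. Binary of 47 = 101111.
29^1 ≡ 29 (mod 218); 29^2 ≡ 187 (mod 218); 29^4 ≡ 89 (mod 218); 29^8 ≡ 73 (mod 218); 29^16 ≡ 97 (mod 218); 29^32 ≡ 35 (mod 218)
29^47 = 29^1 × 29^2 × 29^4 × 29^8 × 29^32 ≡ 87 (mod 218)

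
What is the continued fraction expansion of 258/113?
[2; 3, 1, 1, 7, 2]

Euclidean algorithm steps:
258 = 2 × 113 + 32
113 = 3 × 32 + 17
32 = 1 × 17 + 15
17 = 1 × 15 + 2
15 = 7 × 2 + 1
2 = 2 × 1 + 0
Continued fraction: [2; 3, 1, 1, 7, 2]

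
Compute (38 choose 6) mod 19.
0

Using Lucas' theorem:
Write n=38 and k=6 in base 19:
n in base 19: [2, 0]
k in base 19: [0, 6]
C(38,6) mod 19 = ∏ C(n_i, k_i) mod 19
Digit binomials (mod 19): C(2,0) = 1; C(0,6) = 0 (k_i > n_i)
Product: 1 × 0 = 0 ≡ 0 (mod 19)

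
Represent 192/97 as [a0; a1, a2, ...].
[1; 1, 47, 2]

Euclidean algorithm steps:
192 = 1 × 97 + 95
97 = 1 × 95 + 2
95 = 47 × 2 + 1
2 = 2 × 1 + 0
Continued fraction: [1; 1, 47, 2]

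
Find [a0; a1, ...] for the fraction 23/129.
[0; 5, 1, 1, 1, 1, 4]

Euclidean algorithm steps:
23 = 0 × 129 + 23
129 = 5 × 23 + 14
23 = 1 × 14 + 9
14 = 1 × 9 + 5
9 = 1 × 5 + 4
5 = 1 × 4 + 1
4 = 4 × 1 + 0
Continued fraction: [0; 5, 1, 1, 1, 1, 4]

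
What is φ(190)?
72

190 = 2 × 5 × 19
φ(n) = n × ∏(1 - 1/p) for each prime p dividing n
φ(190) = 190 × (1 - 1/2) × (1 - 1/5) × (1 - 1/19) = 72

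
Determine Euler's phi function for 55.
40

55 = 5 × 11
φ(n) = n × ∏(1 - 1/p) for each prime p dividing n
φ(55) = 55 × (1 - 1/5) × (1 - 1/11) = 40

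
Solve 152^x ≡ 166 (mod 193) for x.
132

Baby-step giant-step with step n = ⌈√193⌉ = 14.
Baby steps 152^j mod 193 (j:value) for j=0..13: 0:1, 1:152, 2:137, 3:173, 4:48, 5:155, 6:14, 7:5, 8:181, 9:106, 10:93, 11:47, 12:3, 13:70.
Giant-step multiplier: 152^(-14) ≡ 152^(192-14) = 152^178 ≡ 139 (mod 193).
Giant steps γ_i = 166·139^i mod 193: γ_0=166, γ_1=107, γ_2=12, γ_3=124, γ_4=59, γ_5=95, γ_6=81, γ_7=65, γ_8=157, γ_9=14 (in table at j=6).
x = i·n + j = 9·14 + 6 = 132.
Check: 152^132 ≡ 166 (mod 193).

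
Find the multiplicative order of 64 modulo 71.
35

71 is prime, so ord(64) divides φ(71) = 70.
Divisors of 70: 1, 2, 5, 7, 10, 14, 35, 70.
Repeated squaring: 64^1 ≡ 64, 64^2 ≡ 49, 64^4 ≡ 58, 64^8 ≡ 27, 64^16 ≡ 19, 64^32 ≡ 6, 64^64 ≡ 36 (mod 71).
Test 64^d mod 71 for each divisor d in increasing order:
64^1 ≡ 64
64^2 ≡ 49
64^5 = 64^4·64^1 ≡ 20
64^7 = 64^4·64^2·64^1 ≡ 57
64^10 = 64^8·64^2 ≡ 45
64^14 = 64^8·64^4·64^2 ≡ 54
64^35 = 64^32·64^2·64^1 ≡ 1  ← first divisor giving 1
The order is 35.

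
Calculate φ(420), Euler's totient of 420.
96

420 = 2^2 × 3 × 5 × 7
φ(n) = n × ∏(1 - 1/p) for each prime p dividing n
φ(420) = 420 × (1 - 1/2) × (1 - 1/3) × (1 - 1/5) × (1 - 1/7) = 96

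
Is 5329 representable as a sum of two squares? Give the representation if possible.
0² + 73² (a=0, b=73)

Factorization: 5329 = 73^2
By Fermat: n is sum of two squares iff every prime p ≡ 3 (mod 4) appears to even power.
All primes ≡ 3 (mod 4) appear to even power.
Search a = 0, 1, 2, … for 5329 - a² a perfect square: first hit at a = 0: 5329 - 0 = 5329 = 73².
5329 = 0² + 73² = 0 + 5329 ✓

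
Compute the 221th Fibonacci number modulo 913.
738

Matrix identity: Q^n = [[F_(n+1), F_n], [F_n, F_(n-1)]] with Q = [[1,1],[1,0]].
n = 221 = 11011101₂. Square-and-multiply, entries mod 913:
Q^1 = [[1,1],[1,0]]
Q^3 = (Q^1)²·Q = [[3,2],[2,1]]
Q^6 = (Q^3)² = [[13,8],[8,5]]
Q^13 = (Q^6)²·Q = [[377,233],[233,144]]
Q^27 = (Q^13)²·Q = [[87,123],[123,877]]
Q^55 = (Q^27)²·Q = [[668,786],[786,795]]
Q^110 = (Q^55)² = [[375,451],[451,837]]
Q^221 = (Q^110)²·Q = [[463,738],[738,638]]
F_221 mod 913 = Q^221[0][1] = 738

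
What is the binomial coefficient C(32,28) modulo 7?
1

Using Lucas' theorem:
Write n=32 and k=28 in base 7:
n in base 7: [4, 4]
k in base 7: [4, 0]
C(32,28) mod 7 = ∏ C(n_i, k_i) mod 7
Digit binomials (mod 7): C(4,4) = 1; C(4,0) = 1
Product: 1 × 1 = 1 ≡ 1 (mod 7)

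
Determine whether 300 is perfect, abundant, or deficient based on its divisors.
abundant

Proper divisors of 300: sum = 1 + 2 + 3 + 4 + 5 + 6 + 10 + 12 + ... + 60 + 75 + 100 + 150 (17 divisors) = 568
Since 568 > 300, 300 is abundant.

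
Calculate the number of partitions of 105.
342325709

p(n) counts ways to write n as a sum of positive integers (order ignored).
Euler's pentagonal recurrence: p(k) = p(k-1) + p(k-2) - p(k-5) - p(k-7) + p(k-12) + p(k-15) - ... (offsets j(3j∓1)/2, signs ++--, p(0)=1, p(<0)=0).
DP table for k = 0..104: p(0)=1, p(1)=1, p(2)=2, p(3)=3, p(4)=5, p(5)=7, p(6)=11, p(7)=15, p(8)=22, p(9)=30, p(10)=42, p(11)=56, p(12)=77, p(13)=101, p(14)=135, p(15)=176, p(16)=231, p(17)=297, p(18)=385, p(19)=490, p(20)=627, p(21)=792, p(22)=1002, p(23)=1255, p(24)=1575, p(25)=1958, p(26)=2436, p(27)=3010, p(28)=3718, p(29)=4565, p(30)=5604, p(31)=6842, p(32)=8349, p(33)=10143, p(34)=12310, p(35)=14883, p(36)=17977, p(37)=21637, p(38)=26015, p(39)=31185, p(40)=37338, p(41)=44583, p(42)=53174, p(43)=63261, p(44)=75175, p(45)=89134, p(46)=105558, p(47)=124754, p(48)=147273, p(49)=173525, p(50)=204226, p(51)=239943, p(52)=281589, p(53)=329931, p(54)=386155, p(55)=451276, p(56)=526823, p(57)=614154, p(58)=715220, p(59)=831820, p(60)=966467, p(61)=1121505, p(62)=1300156, p(63)=1505499, p(64)=1741630, p(65)=2012558, p(66)=2323520, p(67)=2679689, p(68)=3087735, p(69)=3554345, p(70)=4087968, p(71)=4697205, p(72)=5392783, p(73)=6185689, p(74)=7089500, p(75)=8118264, p(76)=9289091, p(77)=10619863, p(78)=12132164, p(79)=13848650, p(80)=15796476, p(81)=18004327, p(82)=20506255, p(83)=23338469, p(84)=26543660, p(85)=30167357, p(86)=34262962, p(87)=38887673, p(88)=44108109, p(89)=49995925, p(90)=56634173, p(91)=64112359, p(92)=72533807, p(93)=82010177, p(94)=92669720, p(95)=104651419, p(96)=118114304, p(97)=133230930, p(98)=150198136, p(99)=169229875, p(100)=190569292, p(101)=214481126, p(102)=241265379, p(103)=271248950, p(104)=304801365.
Final step: p(105) = p(104) + p(103) - p(100) - p(98) + p(93) + p(90) - p(83) - p(79) + p(70) + p(65) - p(54) - p(48) + p(35) + p(28) - p(13) - p(5)
= 304801365 + 271248950 - 190569292 - 150198136 + 82010177 + 56634173 - 23338469 - 13848650 + 4087968 + 2012558 - 386155 - 147273 + 14883 + 3718 - 101 - 7
= 342325709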